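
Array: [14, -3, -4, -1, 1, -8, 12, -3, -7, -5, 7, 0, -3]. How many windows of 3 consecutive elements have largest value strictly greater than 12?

1

14 -3 -4 → max 14  > 12 ✓
-3 -4 -1 → max -1
-4 -1 1 → max 1
-1 1 -8 → max 1
1 -8 12 → max 12
-8 12 -3 → max 12
12 -3 -7 → max 12
-3 -7 -5 → max -3
-7 -5 7 → max 7
-5 7 0 → max 7
7 0 -3 → max 7
1 window satisfy the condition.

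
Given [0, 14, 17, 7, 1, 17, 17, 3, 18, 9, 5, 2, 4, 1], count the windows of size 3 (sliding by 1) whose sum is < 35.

8

(0, 14, 17) → sum 31  < 35 ✓
(14, 17, 7) → sum 38
(17, 7, 1) → sum 25  < 35 ✓
(7, 1, 17) → sum 25  < 35 ✓
(1, 17, 17) → sum 35
(17, 17, 3) → sum 37
(17, 3, 18) → sum 38
(3, 18, 9) → sum 30  < 35 ✓
(18, 9, 5) → sum 32  < 35 ✓
(9, 5, 2) → sum 16  < 35 ✓
(5, 2, 4) → sum 11  < 35 ✓
(2, 4, 1) → sum 7  < 35 ✓
8 windows satisfy the condition.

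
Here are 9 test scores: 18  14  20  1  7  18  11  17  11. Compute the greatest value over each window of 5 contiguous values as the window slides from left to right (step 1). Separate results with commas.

20, 20, 20, 18, 18

Sliding a size-5 window across the 9 values:
(18, 14, 20, 1, 7) → max 20
(14, 20, 1, 7, 18) → max 20
(20, 1, 7, 18, 11) → max 20
(1, 7, 18, 11, 17) → max 18
(7, 18, 11, 17, 11) → max 18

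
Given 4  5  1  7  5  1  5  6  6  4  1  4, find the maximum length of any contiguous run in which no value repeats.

[4] len 1
[4, 5] len 2
[4, 5, 1] len 3
[4, 5, 1, 7] len 4
[1, 7, 5] len 3
[7, 5, 1] len 3
[1, 5] len 2
[1, 5, 6] len 3
[6] len 1
[6, 4] len 2
[6, 4, 1] len 3
[1, 4] len 2
Longest all-distinct length: 4.

4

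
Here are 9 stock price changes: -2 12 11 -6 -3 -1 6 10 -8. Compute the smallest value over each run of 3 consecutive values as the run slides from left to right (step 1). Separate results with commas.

-2, -6, -6, -6, -3, -1, -8

(-2, 12, 11) → min -2
(12, 11, -6) → min -6
(11, -6, -3) → min -6
(-6, -3, -1) → min -6
(-3, -1, 6) → min -3
(-1, 6, 10) → min -1
(6, 10, -8) → min -8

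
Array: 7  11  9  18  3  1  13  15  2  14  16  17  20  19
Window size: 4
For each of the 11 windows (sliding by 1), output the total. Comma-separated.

[7, 11, 9, 18] → sum 45
[11, 9, 18, 3] → sum 41
[9, 18, 3, 1] → sum 31
[18, 3, 1, 13] → sum 35
[3, 1, 13, 15] → sum 32
[1, 13, 15, 2] → sum 31
[13, 15, 2, 14] → sum 44
[15, 2, 14, 16] → sum 47
[2, 14, 16, 17] → sum 49
[14, 16, 17, 20] → sum 67
[16, 17, 20, 19] → sum 72

45, 41, 31, 35, 32, 31, 44, 47, 49, 67, 72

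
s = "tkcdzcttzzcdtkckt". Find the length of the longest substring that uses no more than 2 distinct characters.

4

[t] 1 distinct, len 1
[t, k] 2 distinct, len 2
[k, c] 2 distinct, len 2
[c, d] 2 distinct, len 2
[d, z] 2 distinct, len 2
[z, c] 2 distinct, len 2
[c, t] 2 distinct, len 2
[c, t, t] 2 distinct, len 3
[t, t, z] 2 distinct, len 3
[t, t, z, z] 2 distinct, len 4
[z, z, c] 2 distinct, len 3
[c, d] 2 distinct, len 2
[d, t] 2 distinct, len 2
[t, k] 2 distinct, len 2
[k, c] 2 distinct, len 2
[k, c, k] 2 distinct, len 3
[k, t] 2 distinct, len 2
Longest length with ≤2 distinct: 4.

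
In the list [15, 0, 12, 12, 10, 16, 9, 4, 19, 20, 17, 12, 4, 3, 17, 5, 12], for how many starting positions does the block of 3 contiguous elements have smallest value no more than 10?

(15, 0, 12) → min 0  ≤ 10 ✓
(0, 12, 12) → min 0  ≤ 10 ✓
(12, 12, 10) → min 10  ≤ 10 ✓
(12, 10, 16) → min 10  ≤ 10 ✓
(10, 16, 9) → min 9  ≤ 10 ✓
(16, 9, 4) → min 4  ≤ 10 ✓
(9, 4, 19) → min 4  ≤ 10 ✓
(4, 19, 20) → min 4  ≤ 10 ✓
(19, 20, 17) → min 17
(20, 17, 12) → min 12
(17, 12, 4) → min 4  ≤ 10 ✓
(12, 4, 3) → min 3  ≤ 10 ✓
(4, 3, 17) → min 3  ≤ 10 ✓
(3, 17, 5) → min 3  ≤ 10 ✓
(17, 5, 12) → min 5  ≤ 10 ✓
13 windows satisfy the condition.

13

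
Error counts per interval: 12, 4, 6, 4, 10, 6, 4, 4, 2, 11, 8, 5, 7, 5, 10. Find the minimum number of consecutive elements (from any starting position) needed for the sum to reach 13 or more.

2

add 12: running sum 12 < 13
end 1: [12, 4] sum 16, len 2
end 2: [12, 4, 6] sum 22, len 3
end 3: [4, 6, 4] sum 14, len 3
end 4: [4, 10] sum 14, len 2
end 5: [10, 6] sum 16, len 2
end 6: [10, 6, 4] sum 20, len 3
end 7: [6, 4, 4] sum 14, len 3
end 8: [6, 4, 4, 2] sum 16, len 4
end 9: [2, 11] sum 13, len 2
end 10: [11, 8] sum 19, len 2
end 11: [8, 5] sum 13, len 2
end 12: [8, 5, 7] sum 20, len 3
end 13: [5, 7, 5] sum 17, len 3
end 14: [5, 10] sum 15, len 2
Shortest qualifying length: 2.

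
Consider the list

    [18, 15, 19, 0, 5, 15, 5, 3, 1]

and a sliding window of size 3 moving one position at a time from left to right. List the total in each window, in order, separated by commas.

52, 34, 24, 20, 25, 23, 9

(18, 15, 19) → sum 52
(15, 19, 0) → sum 34
(19, 0, 5) → sum 24
(0, 5, 15) → sum 20
(5, 15, 5) → sum 25
(15, 5, 3) → sum 23
(5, 3, 1) → sum 9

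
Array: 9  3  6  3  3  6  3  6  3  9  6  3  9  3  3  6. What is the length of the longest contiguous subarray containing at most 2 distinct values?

add 9: window [9] (1 distinct), len 1
add 3: window [9, 3] (2 distinct), len 2
add 6: window [3, 6] (2 distinct), len 2
add 3: window [3, 6, 3] (2 distinct), len 3
add 3: window [3, 6, 3, 3] (2 distinct), len 4
add 6: window [3, 6, 3, 3, 6] (2 distinct), len 5
add 3: window [3, 6, 3, 3, 6, 3] (2 distinct), len 6
add 6: window [3, 6, 3, 3, 6, 3, 6] (2 distinct), len 7
add 3: window [3, 6, 3, 3, 6, 3, 6, 3] (2 distinct), len 8
add 9: window [3, 9] (2 distinct), len 2
add 6: window [9, 6] (2 distinct), len 2
add 3: window [6, 3] (2 distinct), len 2
add 9: window [3, 9] (2 distinct), len 2
add 3: window [3, 9, 3] (2 distinct), len 3
add 3: window [3, 9, 3, 3] (2 distinct), len 4
add 6: window [3, 3, 6] (2 distinct), len 3
Longest length with ≤2 distinct: 8.

8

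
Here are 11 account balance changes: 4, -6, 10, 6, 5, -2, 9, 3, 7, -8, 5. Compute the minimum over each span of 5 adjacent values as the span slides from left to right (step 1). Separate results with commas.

-6, -6, -2, -2, -2, -8, -8

[4, -6, 10, 6, 5] → min -6
[-6, 10, 6, 5, -2] → min -6
[10, 6, 5, -2, 9] → min -2
[6, 5, -2, 9, 3] → min -2
[5, -2, 9, 3, 7] → min -2
[-2, 9, 3, 7, -8] → min -8
[9, 3, 7, -8, 5] → min -8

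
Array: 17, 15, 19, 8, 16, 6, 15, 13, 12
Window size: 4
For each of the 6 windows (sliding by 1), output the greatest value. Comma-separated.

17 15 19 8 → max 19
15 19 8 16 → max 19
19 8 16 6 → max 19
8 16 6 15 → max 16
16 6 15 13 → max 16
6 15 13 12 → max 15

19, 19, 19, 16, 16, 15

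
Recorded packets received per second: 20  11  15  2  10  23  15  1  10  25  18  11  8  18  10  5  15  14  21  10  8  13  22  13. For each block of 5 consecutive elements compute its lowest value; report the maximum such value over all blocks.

(20, 11, 15, 2, 10) → min 2
(11, 15, 2, 10, 23) → min 2
(15, 2, 10, 23, 15) → min 2
(2, 10, 23, 15, 1) → min 1
(10, 23, 15, 1, 10) → min 1
(23, 15, 1, 10, 25) → min 1
(15, 1, 10, 25, 18) → min 1
(1, 10, 25, 18, 11) → min 1
(10, 25, 18, 11, 8) → min 8
(25, 18, 11, 8, 18) → min 8
(18, 11, 8, 18, 10) → min 8
(11, 8, 18, 10, 5) → min 5
(8, 18, 10, 5, 15) → min 5
(18, 10, 5, 15, 14) → min 5
(10, 5, 15, 14, 21) → min 5
(5, 15, 14, 21, 10) → min 5
(15, 14, 21, 10, 8) → min 8
(14, 21, 10, 8, 13) → min 8
(21, 10, 8, 13, 22) → min 8
(10, 8, 13, 22, 13) → min 8
Maximum of these is 8.

8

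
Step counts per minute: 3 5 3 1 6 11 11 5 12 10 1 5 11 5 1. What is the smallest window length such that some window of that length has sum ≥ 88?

add 3: running sum 3 < 88
add 5: running sum 8 < 88
add 3: running sum 11 < 88
add 1: running sum 12 < 88
add 6: running sum 18 < 88
add 11: running sum 29 < 88
add 11: running sum 40 < 88
add 5: running sum 45 < 88
add 12: running sum 57 < 88
add 10: running sum 67 < 88
add 1: running sum 68 < 88
add 5: running sum 73 < 88
add 11: running sum 84 < 88
add 5: shortest ending here [3, 5, 3, 1, 6, 11, 11, 5, 12, 10, 1, 5, 11, 5] sum 89, len 14
add 1: shortest ending here [3, 5, 3, 1, 6, 11, 11, 5, 12, 10, 1, 5, 11, 5, 1] sum 90, len 15
Shortest qualifying length: 14.

14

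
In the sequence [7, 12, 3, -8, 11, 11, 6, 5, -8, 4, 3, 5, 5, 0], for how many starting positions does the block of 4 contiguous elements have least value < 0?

[7, 12, 3, -8] → min -8  < 0 ✓
[12, 3, -8, 11] → min -8  < 0 ✓
[3, -8, 11, 11] → min -8  < 0 ✓
[-8, 11, 11, 6] → min -8  < 0 ✓
[11, 11, 6, 5] → min 5
[11, 6, 5, -8] → min -8  < 0 ✓
[6, 5, -8, 4] → min -8  < 0 ✓
[5, -8, 4, 3] → min -8  < 0 ✓
[-8, 4, 3, 5] → min -8  < 0 ✓
[4, 3, 5, 5] → min 3
[3, 5, 5, 0] → min 0
8 windows satisfy the condition.

8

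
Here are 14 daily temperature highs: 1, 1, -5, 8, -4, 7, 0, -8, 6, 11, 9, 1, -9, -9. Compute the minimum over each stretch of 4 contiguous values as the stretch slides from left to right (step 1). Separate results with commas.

(1, 1, -5, 8) → min -5
(1, -5, 8, -4) → min -5
(-5, 8, -4, 7) → min -5
(8, -4, 7, 0) → min -4
(-4, 7, 0, -8) → min -8
(7, 0, -8, 6) → min -8
(0, -8, 6, 11) → min -8
(-8, 6, 11, 9) → min -8
(6, 11, 9, 1) → min 1
(11, 9, 1, -9) → min -9
(9, 1, -9, -9) → min -9

-5, -5, -5, -4, -8, -8, -8, -8, 1, -9, -9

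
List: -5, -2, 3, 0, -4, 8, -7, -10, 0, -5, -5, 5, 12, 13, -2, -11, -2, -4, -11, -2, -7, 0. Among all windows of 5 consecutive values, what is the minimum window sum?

-30

Each size-5 window and its sum:
-5 -2 3 0 -4 → sum -8
-2 3 0 -4 8 → sum 5
3 0 -4 8 -7 → sum 0
0 -4 8 -7 -10 → sum -13
-4 8 -7 -10 0 → sum -13
8 -7 -10 0 -5 → sum -14
-7 -10 0 -5 -5 → sum -27
-10 0 -5 -5 5 → sum -15
0 -5 -5 5 12 → sum 7
-5 -5 5 12 13 → sum 20
-5 5 12 13 -2 → sum 23
5 12 13 -2 -11 → sum 17
12 13 -2 -11 -2 → sum 10
13 -2 -11 -2 -4 → sum -6
-2 -11 -2 -4 -11 → sum -30
-11 -2 -4 -11 -2 → sum -30
-2 -4 -11 -2 -7 → sum -26
-4 -11 -2 -7 0 → sum -24
Minimum of these is -30.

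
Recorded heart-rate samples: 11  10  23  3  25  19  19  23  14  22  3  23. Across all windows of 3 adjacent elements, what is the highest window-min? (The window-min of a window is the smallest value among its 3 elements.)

Window mins for each of the 10 positions:
[11, 10, 23] → min 10
[10, 23, 3] → min 3
[23, 3, 25] → min 3
[3, 25, 19] → min 3
[25, 19, 19] → min 19
[19, 19, 23] → min 19
[19, 23, 14] → min 14
[23, 14, 22] → min 14
[14, 22, 3] → min 3
[22, 3, 23] → min 3
Highest of these is 19.

19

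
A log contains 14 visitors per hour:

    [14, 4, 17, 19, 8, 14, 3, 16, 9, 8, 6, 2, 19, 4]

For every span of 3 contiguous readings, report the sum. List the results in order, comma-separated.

Sliding a size-3 window across the 14 values:
[14, 4, 17] → sum 35
[4, 17, 19] → sum 40
[17, 19, 8] → sum 44
[19, 8, 14] → sum 41
[8, 14, 3] → sum 25
[14, 3, 16] → sum 33
[3, 16, 9] → sum 28
[16, 9, 8] → sum 33
[9, 8, 6] → sum 23
[8, 6, 2] → sum 16
[6, 2, 19] → sum 27
[2, 19, 4] → sum 25

35, 40, 44, 41, 25, 33, 28, 33, 23, 16, 27, 25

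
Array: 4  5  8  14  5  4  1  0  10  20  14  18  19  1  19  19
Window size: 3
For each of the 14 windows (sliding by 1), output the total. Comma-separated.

[4, 5, 8] → sum 17
[5, 8, 14] → sum 27
[8, 14, 5] → sum 27
[14, 5, 4] → sum 23
[5, 4, 1] → sum 10
[4, 1, 0] → sum 5
[1, 0, 10] → sum 11
[0, 10, 20] → sum 30
[10, 20, 14] → sum 44
[20, 14, 18] → sum 52
[14, 18, 19] → sum 51
[18, 19, 1] → sum 38
[19, 1, 19] → sum 39
[1, 19, 19] → sum 39

17, 27, 27, 23, 10, 5, 11, 30, 44, 52, 51, 38, 39, 39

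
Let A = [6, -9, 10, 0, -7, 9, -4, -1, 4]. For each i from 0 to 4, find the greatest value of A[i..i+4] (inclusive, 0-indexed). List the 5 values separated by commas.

10, 10, 10, 9, 9

6 -9 10 0 -7 → max 10
-9 10 0 -7 9 → max 10
10 0 -7 9 -4 → max 10
0 -7 9 -4 -1 → max 9
-7 9 -4 -1 4 → max 9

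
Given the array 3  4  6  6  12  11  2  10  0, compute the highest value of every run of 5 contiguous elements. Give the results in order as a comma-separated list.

Sliding a size-5 window across the 9 values:
3 4 6 6 12 → max 12
4 6 6 12 11 → max 12
6 6 12 11 2 → max 12
6 12 11 2 10 → max 12
12 11 2 10 0 → max 12

12, 12, 12, 12, 12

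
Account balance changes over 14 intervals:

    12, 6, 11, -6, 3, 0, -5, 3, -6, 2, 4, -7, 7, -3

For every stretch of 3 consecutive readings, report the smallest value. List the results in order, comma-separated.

6, -6, -6, -6, -5, -5, -6, -6, -6, -7, -7, -7

(12, 6, 11) → min 6
(6, 11, -6) → min -6
(11, -6, 3) → min -6
(-6, 3, 0) → min -6
(3, 0, -5) → min -5
(0, -5, 3) → min -5
(-5, 3, -6) → min -6
(3, -6, 2) → min -6
(-6, 2, 4) → min -6
(2, 4, -7) → min -7
(4, -7, 7) → min -7
(-7, 7, -3) → min -7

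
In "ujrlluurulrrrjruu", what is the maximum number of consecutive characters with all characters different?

[u] len 1
[u, j] len 2
[u, j, r] len 3
[u, j, r, l] len 4
[l] len 1
[l, u] len 2
[u] len 1
[u, r] len 2
[r, u] len 2
[r, u, l] len 3
[u, l, r] len 3
[r] len 1
[r] len 1
[r, j] len 2
[j, r] len 2
[j, r, u] len 3
[u] len 1
Longest all-distinct length: 4.

4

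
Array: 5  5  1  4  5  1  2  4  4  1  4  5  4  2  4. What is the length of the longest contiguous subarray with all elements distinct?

[5] len 1
[5] len 1
[5, 1] len 2
[5, 1, 4] len 3
[1, 4, 5] len 3
[4, 5, 1] len 3
[4, 5, 1, 2] len 4
[5, 1, 2, 4] len 4
[4] len 1
[4, 1] len 2
[1, 4] len 2
[1, 4, 5] len 3
[5, 4] len 2
[5, 4, 2] len 3
[2, 4] len 2
Longest all-distinct length: 4.

4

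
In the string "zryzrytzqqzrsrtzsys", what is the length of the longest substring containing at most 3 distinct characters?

add z: window [z] (1 distinct), len 1
add r: window [z, r] (2 distinct), len 2
add y: window [z, r, y] (3 distinct), len 3
add z: window [z, r, y, z] (3 distinct), len 4
add r: window [z, r, y, z, r] (3 distinct), len 5
add y: window [z, r, y, z, r, y] (3 distinct), len 6
add t: window [r, y, t] (3 distinct), len 3
add z: window [y, t, z] (3 distinct), len 3
add q: window [t, z, q] (3 distinct), len 3
add q: window [t, z, q, q] (3 distinct), len 4
add z: window [t, z, q, q, z] (3 distinct), len 5
add r: window [z, q, q, z, r] (3 distinct), len 5
add s: window [z, r, s] (3 distinct), len 3
add r: window [z, r, s, r] (3 distinct), len 4
add t: window [r, s, r, t] (3 distinct), len 4
add z: window [r, t, z] (3 distinct), len 3
add s: window [t, z, s] (3 distinct), len 3
add y: window [z, s, y] (3 distinct), len 3
add s: window [z, s, y, s] (3 distinct), len 4
Longest length with ≤3 distinct: 6.

6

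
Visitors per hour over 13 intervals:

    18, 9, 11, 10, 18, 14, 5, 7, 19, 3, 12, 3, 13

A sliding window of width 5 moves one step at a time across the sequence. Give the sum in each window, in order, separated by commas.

Sliding a size-5 window across the 13 values:
[18, 9, 11, 10, 18] → sum 66
[9, 11, 10, 18, 14] → sum 62
[11, 10, 18, 14, 5] → sum 58
[10, 18, 14, 5, 7] → sum 54
[18, 14, 5, 7, 19] → sum 63
[14, 5, 7, 19, 3] → sum 48
[5, 7, 19, 3, 12] → sum 46
[7, 19, 3, 12, 3] → sum 44
[19, 3, 12, 3, 13] → sum 50

66, 62, 58, 54, 63, 48, 46, 44, 50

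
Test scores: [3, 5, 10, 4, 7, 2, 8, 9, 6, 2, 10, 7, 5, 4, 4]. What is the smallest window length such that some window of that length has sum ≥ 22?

3

Extend right; whenever the sum reaches 22, record the length and shrink from the left:
add 3: running sum 3 < 22
add 5: running sum 8 < 22
add 10: running sum 18 < 22
add 4: shortest ending here [3, 5, 10, 4] sum 22, len 4
add 7: shortest ending here [5, 10, 4, 7] sum 26, len 4
add 2: shortest ending here [10, 4, 7, 2] sum 23, len 4
add 8: shortest ending here [10, 4, 7, 2, 8] sum 31, len 5
add 9: shortest ending here [7, 2, 8, 9] sum 26, len 4
add 6: shortest ending here [8, 9, 6] sum 23, len 3
add 2: shortest ending here [8, 9, 6, 2] sum 25, len 4
add 10: shortest ending here [9, 6, 2, 10] sum 27, len 4
add 7: shortest ending here [6, 2, 10, 7] sum 25, len 4
add 5: shortest ending here [10, 7, 5] sum 22, len 3
add 4: shortest ending here [10, 7, 5, 4] sum 26, len 4
add 4: shortest ending here [10, 7, 5, 4, 4] sum 30, len 5
Shortest qualifying length: 3.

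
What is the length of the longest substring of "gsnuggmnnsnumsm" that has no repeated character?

4

add g: [g] len 1
add s: [g, s] len 2
add n: [g, s, n] len 3
add u: [g, s, n, u] len 4
add g (repeat g, move left end past it): [s, n, u, g] len 4
add g (repeat g, move left end past it): [g] len 1
add m: [g, m] len 2
add n: [g, m, n] len 3
add n (repeat n, move left end past it): [n] len 1
add s: [n, s] len 2
add n (repeat n, move left end past it): [s, n] len 2
add u: [s, n, u] len 3
add m: [s, n, u, m] len 4
add s (repeat s, move left end past it): [n, u, m, s] len 4
add m (repeat m, move left end past it): [s, m] len 2
Longest all-distinct length: 4.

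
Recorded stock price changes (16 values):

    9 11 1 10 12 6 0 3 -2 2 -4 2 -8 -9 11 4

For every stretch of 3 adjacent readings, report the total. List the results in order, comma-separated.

21, 22, 23, 28, 18, 9, 1, 3, -4, 0, -10, -15, -6, 6

Sliding a size-3 window across the 16 values:
(9, 11, 1) → sum 21
(11, 1, 10) → sum 22
(1, 10, 12) → sum 23
(10, 12, 6) → sum 28
(12, 6, 0) → sum 18
(6, 0, 3) → sum 9
(0, 3, -2) → sum 1
(3, -2, 2) → sum 3
(-2, 2, -4) → sum -4
(2, -4, 2) → sum 0
(-4, 2, -8) → sum -10
(2, -8, -9) → sum -15
(-8, -9, 11) → sum -6
(-9, 11, 4) → sum 6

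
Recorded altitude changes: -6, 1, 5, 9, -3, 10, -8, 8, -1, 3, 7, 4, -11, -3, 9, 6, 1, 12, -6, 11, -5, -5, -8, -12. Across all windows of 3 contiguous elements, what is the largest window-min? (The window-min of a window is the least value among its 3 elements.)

-6 1 5 → min -6
1 5 9 → min 1
5 9 -3 → min -3
9 -3 10 → min -3
-3 10 -8 → min -8
10 -8 8 → min -8
-8 8 -1 → min -8
8 -1 3 → min -1
-1 3 7 → min -1
3 7 4 → min 3
7 4 -11 → min -11
4 -11 -3 → min -11
-11 -3 9 → min -11
-3 9 6 → min -3
9 6 1 → min 1
6 1 12 → min 1
1 12 -6 → min -6
12 -6 11 → min -6
-6 11 -5 → min -6
11 -5 -5 → min -5
-5 -5 -8 → min -8
-5 -8 -12 → min -12
Largest of these is 3.

3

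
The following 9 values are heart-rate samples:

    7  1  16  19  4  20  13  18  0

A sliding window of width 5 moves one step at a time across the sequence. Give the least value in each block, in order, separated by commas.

Sliding a size-5 window across the 9 values:
[7, 1, 16, 19, 4] → min 1
[1, 16, 19, 4, 20] → min 1
[16, 19, 4, 20, 13] → min 4
[19, 4, 20, 13, 18] → min 4
[4, 20, 13, 18, 0] → min 0

1, 1, 4, 4, 0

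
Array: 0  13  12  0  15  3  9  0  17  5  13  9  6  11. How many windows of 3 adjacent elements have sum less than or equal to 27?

10

(0, 13, 12) → sum 25  ≤ 27 ✓
(13, 12, 0) → sum 25  ≤ 27 ✓
(12, 0, 15) → sum 27  ≤ 27 ✓
(0, 15, 3) → sum 18  ≤ 27 ✓
(15, 3, 9) → sum 27  ≤ 27 ✓
(3, 9, 0) → sum 12  ≤ 27 ✓
(9, 0, 17) → sum 26  ≤ 27 ✓
(0, 17, 5) → sum 22  ≤ 27 ✓
(17, 5, 13) → sum 35
(5, 13, 9) → sum 27  ≤ 27 ✓
(13, 9, 6) → sum 28
(9, 6, 11) → sum 26  ≤ 27 ✓
10 windows satisfy the condition.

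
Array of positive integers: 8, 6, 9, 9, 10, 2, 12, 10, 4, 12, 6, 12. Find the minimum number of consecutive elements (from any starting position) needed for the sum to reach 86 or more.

add 8: running sum 8 < 86
add 6: running sum 14 < 86
add 9: running sum 23 < 86
add 9: running sum 32 < 86
add 10: running sum 42 < 86
add 2: running sum 44 < 86
add 12: running sum 56 < 86
add 10: running sum 66 < 86
add 4: running sum 70 < 86
add 12: running sum 82 < 86
add 6: shortest ending here [8, 6, 9, 9, 10, 2, 12, 10, 4, 12, 6] sum 88, len 11
add 12: shortest ending here [9, 9, 10, 2, 12, 10, 4, 12, 6, 12] sum 86, len 10
Shortest qualifying length: 10.

10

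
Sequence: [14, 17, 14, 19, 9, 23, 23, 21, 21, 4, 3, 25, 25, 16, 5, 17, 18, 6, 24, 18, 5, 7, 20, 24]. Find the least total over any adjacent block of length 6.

(14, 17, 14, 19, 9, 23) → sum 96
(17, 14, 19, 9, 23, 23) → sum 105
(14, 19, 9, 23, 23, 21) → sum 109
(19, 9, 23, 23, 21, 21) → sum 116
(9, 23, 23, 21, 21, 4) → sum 101
(23, 23, 21, 21, 4, 3) → sum 95
(23, 21, 21, 4, 3, 25) → sum 97
(21, 21, 4, 3, 25, 25) → sum 99
(21, 4, 3, 25, 25, 16) → sum 94
(4, 3, 25, 25, 16, 5) → sum 78
(3, 25, 25, 16, 5, 17) → sum 91
(25, 25, 16, 5, 17, 18) → sum 106
(25, 16, 5, 17, 18, 6) → sum 87
(16, 5, 17, 18, 6, 24) → sum 86
(5, 17, 18, 6, 24, 18) → sum 88
(17, 18, 6, 24, 18, 5) → sum 88
(18, 6, 24, 18, 5, 7) → sum 78
(6, 24, 18, 5, 7, 20) → sum 80
(24, 18, 5, 7, 20, 24) → sum 98
Least of these is 78.

78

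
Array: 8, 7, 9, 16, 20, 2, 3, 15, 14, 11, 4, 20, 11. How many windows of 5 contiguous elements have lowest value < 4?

6

(8, 7, 9, 16, 20) → min 7
(7, 9, 16, 20, 2) → min 2  < 4 ✓
(9, 16, 20, 2, 3) → min 2  < 4 ✓
(16, 20, 2, 3, 15) → min 2  < 4 ✓
(20, 2, 3, 15, 14) → min 2  < 4 ✓
(2, 3, 15, 14, 11) → min 2  < 4 ✓
(3, 15, 14, 11, 4) → min 3  < 4 ✓
(15, 14, 11, 4, 20) → min 4
(14, 11, 4, 20, 11) → min 4
6 windows satisfy the condition.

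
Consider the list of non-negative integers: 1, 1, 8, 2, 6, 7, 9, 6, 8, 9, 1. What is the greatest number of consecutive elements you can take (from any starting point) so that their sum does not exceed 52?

9

→ 1: sum 1, len 1
→ 1: sum 2, len 2
→ 8: sum 10, len 3
→ 2: sum 12, len 4
→ 6: sum 18, len 5
→ 7: sum 25, len 6
→ 9: sum 34, len 7
→ 6: sum 40, len 8
→ 8: sum 48, len 9
→ 9 (dropped 1, 1, 8): sum 47, len 7
→ 1: sum 48, len 8
Longest length seen: 9.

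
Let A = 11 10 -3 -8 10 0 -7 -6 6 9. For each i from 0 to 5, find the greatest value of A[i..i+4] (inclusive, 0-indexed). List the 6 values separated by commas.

11, 10, 10, 10, 10, 9

(11, 10, -3, -8, 10) → max 11
(10, -3, -8, 10, 0) → max 10
(-3, -8, 10, 0, -7) → max 10
(-8, 10, 0, -7, -6) → max 10
(10, 0, -7, -6, 6) → max 10
(0, -7, -6, 6, 9) → max 9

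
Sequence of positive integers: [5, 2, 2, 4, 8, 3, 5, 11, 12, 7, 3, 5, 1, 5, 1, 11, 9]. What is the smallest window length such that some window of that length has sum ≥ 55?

9

add 5: running sum 5 < 55
add 2: running sum 7 < 55
add 2: running sum 9 < 55
add 4: running sum 13 < 55
add 8: running sum 21 < 55
add 3: running sum 24 < 55
add 5: running sum 29 < 55
add 11: running sum 40 < 55
add 12: running sum 52 < 55
end 9: [5, 2, 2, 4, 8, 3, 5, 11, 12, 7] sum 59, len 10
end 10: [2, 4, 8, 3, 5, 11, 12, 7, 3] sum 55, len 9
end 11: [4, 8, 3, 5, 11, 12, 7, 3, 5] sum 58, len 9
end 12: [8, 3, 5, 11, 12, 7, 3, 5, 1] sum 55, len 9
end 13: [8, 3, 5, 11, 12, 7, 3, 5, 1, 5] sum 60, len 10
end 14: [8, 3, 5, 11, 12, 7, 3, 5, 1, 5, 1] sum 61, len 11
end 15: [11, 12, 7, 3, 5, 1, 5, 1, 11] sum 56, len 9
end 16: [11, 12, 7, 3, 5, 1, 5, 1, 11, 9] sum 65, len 10
Shortest qualifying length: 9.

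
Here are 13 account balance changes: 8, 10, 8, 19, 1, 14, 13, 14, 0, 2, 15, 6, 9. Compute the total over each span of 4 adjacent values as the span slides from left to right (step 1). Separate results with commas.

45, 38, 42, 47, 42, 41, 29, 31, 23, 32

Sliding a size-4 window across the 13 values:
[8, 10, 8, 19] → sum 45
[10, 8, 19, 1] → sum 38
[8, 19, 1, 14] → sum 42
[19, 1, 14, 13] → sum 47
[1, 14, 13, 14] → sum 42
[14, 13, 14, 0] → sum 41
[13, 14, 0, 2] → sum 29
[14, 0, 2, 15] → sum 31
[0, 2, 15, 6] → sum 23
[2, 15, 6, 9] → sum 32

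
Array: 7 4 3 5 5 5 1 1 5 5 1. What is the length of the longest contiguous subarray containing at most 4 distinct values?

add 7: window [7] (1 distinct), len 1
add 4: window [7, 4] (2 distinct), len 2
add 3: window [7, 4, 3] (3 distinct), len 3
add 5: window [7, 4, 3, 5] (4 distinct), len 4
add 5: window [7, 4, 3, 5, 5] (4 distinct), len 5
add 5: window [7, 4, 3, 5, 5, 5] (4 distinct), len 6
add 1: window [4, 3, 5, 5, 5, 1] (4 distinct), len 6
add 1: window [4, 3, 5, 5, 5, 1, 1] (4 distinct), len 7
add 5: window [4, 3, 5, 5, 5, 1, 1, 5] (4 distinct), len 8
add 5: window [4, 3, 5, 5, 5, 1, 1, 5, 5] (4 distinct), len 9
add 1: window [4, 3, 5, 5, 5, 1, 1, 5, 5, 1] (4 distinct), len 10
Longest length with ≤4 distinct: 10.

10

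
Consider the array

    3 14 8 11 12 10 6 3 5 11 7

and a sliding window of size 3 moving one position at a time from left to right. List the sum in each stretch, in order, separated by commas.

(3, 14, 8) → sum 25
(14, 8, 11) → sum 33
(8, 11, 12) → sum 31
(11, 12, 10) → sum 33
(12, 10, 6) → sum 28
(10, 6, 3) → sum 19
(6, 3, 5) → sum 14
(3, 5, 11) → sum 19
(5, 11, 7) → sum 23

25, 33, 31, 33, 28, 19, 14, 19, 23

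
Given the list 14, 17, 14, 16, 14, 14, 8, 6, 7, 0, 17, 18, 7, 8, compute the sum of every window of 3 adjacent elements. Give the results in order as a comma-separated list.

14 17 14 → sum 45
17 14 16 → sum 47
14 16 14 → sum 44
16 14 14 → sum 44
14 14 8 → sum 36
14 8 6 → sum 28
8 6 7 → sum 21
6 7 0 → sum 13
7 0 17 → sum 24
0 17 18 → sum 35
17 18 7 → sum 42
18 7 8 → sum 33

45, 47, 44, 44, 36, 28, 21, 13, 24, 35, 42, 33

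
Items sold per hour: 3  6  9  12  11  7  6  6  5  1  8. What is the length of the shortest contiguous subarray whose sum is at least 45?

5

add 3: running sum 3 < 45
add 6: running sum 9 < 45
add 9: running sum 18 < 45
add 12: running sum 30 < 45
add 11: running sum 41 < 45
end 5: [6, 9, 12, 11, 7] sum 45, len 5
end 6: [9, 12, 11, 7, 6] sum 45, len 5
end 7: [9, 12, 11, 7, 6, 6] sum 51, len 6
end 8: [12, 11, 7, 6, 6, 5] sum 47, len 6
end 9: [12, 11, 7, 6, 6, 5, 1] sum 48, len 7
end 10: [12, 11, 7, 6, 6, 5, 1, 8] sum 56, len 8
Shortest qualifying length: 5.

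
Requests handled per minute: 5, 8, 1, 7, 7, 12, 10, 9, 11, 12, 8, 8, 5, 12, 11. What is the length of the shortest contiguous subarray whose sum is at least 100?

Extend right; whenever the sum reaches 100, record the length and shrink from the left:
add 5: running sum 5 < 100
add 8: running sum 13 < 100
add 1: running sum 14 < 100
add 7: running sum 21 < 100
add 7: running sum 28 < 100
add 12: running sum 40 < 100
add 10: running sum 50 < 100
add 9: running sum 59 < 100
add 11: running sum 70 < 100
add 12: running sum 82 < 100
add 8: running sum 90 < 100
add 8: running sum 98 < 100
end 12: [5, 8, 1, 7, 7, 12, 10, 9, 11, 12, 8, 8, 5] sum 103, len 13
end 13: [7, 7, 12, 10, 9, 11, 12, 8, 8, 5, 12] sum 101, len 11
end 14: [7, 12, 10, 9, 11, 12, 8, 8, 5, 12, 11] sum 105, len 11
Shortest qualifying length: 11.

11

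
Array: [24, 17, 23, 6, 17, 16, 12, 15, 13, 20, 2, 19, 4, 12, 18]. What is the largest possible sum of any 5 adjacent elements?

87

[24, 17, 23, 6, 17] → sum 87
[17, 23, 6, 17, 16] → sum 79
[23, 6, 17, 16, 12] → sum 74
[6, 17, 16, 12, 15] → sum 66
[17, 16, 12, 15, 13] → sum 73
[16, 12, 15, 13, 20] → sum 76
[12, 15, 13, 20, 2] → sum 62
[15, 13, 20, 2, 19] → sum 69
[13, 20, 2, 19, 4] → sum 58
[20, 2, 19, 4, 12] → sum 57
[2, 19, 4, 12, 18] → sum 55
Largest of these is 87.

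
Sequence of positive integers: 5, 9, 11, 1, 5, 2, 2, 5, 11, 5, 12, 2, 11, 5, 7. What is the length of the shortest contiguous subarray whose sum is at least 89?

15

add 5: running sum 5 < 89
add 9: running sum 14 < 89
add 11: running sum 25 < 89
add 1: running sum 26 < 89
add 5: running sum 31 < 89
add 2: running sum 33 < 89
add 2: running sum 35 < 89
add 5: running sum 40 < 89
add 11: running sum 51 < 89
add 5: running sum 56 < 89
add 12: running sum 68 < 89
add 2: running sum 70 < 89
add 11: running sum 81 < 89
add 5: running sum 86 < 89
end 14: [5, 9, 11, 1, 5, 2, 2, 5, 11, 5, 12, 2, 11, 5, 7] sum 93, len 15
Shortest qualifying length: 15.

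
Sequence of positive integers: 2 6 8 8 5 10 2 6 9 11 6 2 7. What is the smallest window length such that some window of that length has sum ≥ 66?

add 2: running sum 2 < 66
add 6: running sum 8 < 66
add 8: running sum 16 < 66
add 8: running sum 24 < 66
add 5: running sum 29 < 66
add 10: running sum 39 < 66
add 2: running sum 41 < 66
add 6: running sum 47 < 66
add 9: running sum 56 < 66
add 11: shortest ending here [2, 6, 8, 8, 5, 10, 2, 6, 9, 11] sum 67, len 10
add 6: shortest ending here [6, 8, 8, 5, 10, 2, 6, 9, 11, 6] sum 71, len 10
add 2: shortest ending here [8, 8, 5, 10, 2, 6, 9, 11, 6, 2] sum 67, len 10
add 7: shortest ending here [8, 5, 10, 2, 6, 9, 11, 6, 2, 7] sum 66, len 10
Shortest qualifying length: 10.

10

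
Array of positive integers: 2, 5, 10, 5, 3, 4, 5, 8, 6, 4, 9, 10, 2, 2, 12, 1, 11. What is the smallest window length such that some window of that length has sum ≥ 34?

add 2: running sum 2 < 34
add 5: running sum 7 < 34
add 10: running sum 17 < 34
add 5: running sum 22 < 34
add 3: running sum 25 < 34
add 4: running sum 29 < 34
end 6: [2, 5, 10, 5, 3, 4, 5] sum 34, len 7
end 7: [10, 5, 3, 4, 5, 8] sum 35, len 6
end 8: [10, 5, 3, 4, 5, 8, 6] sum 41, len 7
end 9: [5, 3, 4, 5, 8, 6, 4] sum 35, len 7
end 10: [4, 5, 8, 6, 4, 9] sum 36, len 6
end 11: [8, 6, 4, 9, 10] sum 37, len 5
end 12: [8, 6, 4, 9, 10, 2] sum 39, len 6
end 13: [8, 6, 4, 9, 10, 2, 2] sum 41, len 7
end 14: [9, 10, 2, 2, 12] sum 35, len 5
end 15: [9, 10, 2, 2, 12, 1] sum 36, len 6
end 16: [10, 2, 2, 12, 1, 11] sum 38, len 6
Shortest qualifying length: 5.

5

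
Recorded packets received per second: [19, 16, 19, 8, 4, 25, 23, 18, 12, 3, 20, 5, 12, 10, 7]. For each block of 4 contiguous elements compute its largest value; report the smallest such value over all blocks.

Each size-4 window and its max:
19 16 19 8 → max 19
16 19 8 4 → max 19
19 8 4 25 → max 25
8 4 25 23 → max 25
4 25 23 18 → max 25
25 23 18 12 → max 25
23 18 12 3 → max 23
18 12 3 20 → max 20
12 3 20 5 → max 20
3 20 5 12 → max 20
20 5 12 10 → max 20
5 12 10 7 → max 12
Smallest of these is 12.

12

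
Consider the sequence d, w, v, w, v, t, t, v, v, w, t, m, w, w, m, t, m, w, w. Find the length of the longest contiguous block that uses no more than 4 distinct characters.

Extend right; when distinct count exceeds 4, shrink from the left:
[d] 1 distinct, len 1
[d, w] 2 distinct, len 2
[d, w, v] 3 distinct, len 3
[d, w, v, w] 3 distinct, len 4
[d, w, v, w, v] 3 distinct, len 5
[d, w, v, w, v, t] 4 distinct, len 6
[d, w, v, w, v, t, t] 4 distinct, len 7
[d, w, v, w, v, t, t, v] 4 distinct, len 8
[d, w, v, w, v, t, t, v, v] 4 distinct, len 9
[d, w, v, w, v, t, t, v, v, w] 4 distinct, len 10
[d, w, v, w, v, t, t, v, v, w, t] 4 distinct, len 11
[w, v, w, v, t, t, v, v, w, t, m] 4 distinct, len 11
[w, v, w, v, t, t, v, v, w, t, m, w] 4 distinct, len 12
[w, v, w, v, t, t, v, v, w, t, m, w, w] 4 distinct, len 13
[w, v, w, v, t, t, v, v, w, t, m, w, w, m] 4 distinct, len 14
[w, v, w, v, t, t, v, v, w, t, m, w, w, m, t] 4 distinct, len 15
[w, v, w, v, t, t, v, v, w, t, m, w, w, m, t, m] 4 distinct, len 16
[w, v, w, v, t, t, v, v, w, t, m, w, w, m, t, m, w] 4 distinct, len 17
[w, v, w, v, t, t, v, v, w, t, m, w, w, m, t, m, w, w] 4 distinct, len 18
Longest length with ≤4 distinct: 18.

18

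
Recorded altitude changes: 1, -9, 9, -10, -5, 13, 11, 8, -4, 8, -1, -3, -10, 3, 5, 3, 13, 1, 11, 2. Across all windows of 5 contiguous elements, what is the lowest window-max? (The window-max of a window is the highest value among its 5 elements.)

Window maxs for each of the 16 positions:
(1, -9, 9, -10, -5) → max 9
(-9, 9, -10, -5, 13) → max 13
(9, -10, -5, 13, 11) → max 13
(-10, -5, 13, 11, 8) → max 13
(-5, 13, 11, 8, -4) → max 13
(13, 11, 8, -4, 8) → max 13
(11, 8, -4, 8, -1) → max 11
(8, -4, 8, -1, -3) → max 8
(-4, 8, -1, -3, -10) → max 8
(8, -1, -3, -10, 3) → max 8
(-1, -3, -10, 3, 5) → max 5
(-3, -10, 3, 5, 3) → max 5
(-10, 3, 5, 3, 13) → max 13
(3, 5, 3, 13, 1) → max 13
(5, 3, 13, 1, 11) → max 13
(3, 13, 1, 11, 2) → max 13
Lowest of these is 5.

5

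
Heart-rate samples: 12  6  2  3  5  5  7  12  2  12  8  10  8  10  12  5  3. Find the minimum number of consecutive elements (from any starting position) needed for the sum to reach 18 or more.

2

add 12: running sum 12 < 18
end 1: [12, 6] sum 18, len 2
end 2: [12, 6, 2] sum 20, len 3
end 3: [12, 6, 2, 3] sum 23, len 4
end 4: [12, 6, 2, 3, 5] sum 28, len 5
end 5: [6, 2, 3, 5, 5] sum 21, len 5
end 6: [3, 5, 5, 7] sum 20, len 4
end 7: [7, 12] sum 19, len 2
end 8: [7, 12, 2] sum 21, len 3
end 9: [12, 2, 12] sum 26, len 3
end 10: [12, 8] sum 20, len 2
end 11: [8, 10] sum 18, len 2
end 12: [10, 8] sum 18, len 2
end 13: [8, 10] sum 18, len 2
end 14: [10, 12] sum 22, len 2
end 15: [10, 12, 5] sum 27, len 3
end 16: [12, 5, 3] sum 20, len 3
Shortest qualifying length: 2.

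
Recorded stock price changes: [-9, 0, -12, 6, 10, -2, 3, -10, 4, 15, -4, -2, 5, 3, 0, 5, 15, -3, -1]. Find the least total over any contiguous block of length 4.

-15

Each size-4 window and its sum:
[-9, 0, -12, 6] → sum -15
[0, -12, 6, 10] → sum 4
[-12, 6, 10, -2] → sum 2
[6, 10, -2, 3] → sum 17
[10, -2, 3, -10] → sum 1
[-2, 3, -10, 4] → sum -5
[3, -10, 4, 15] → sum 12
[-10, 4, 15, -4] → sum 5
[4, 15, -4, -2] → sum 13
[15, -4, -2, 5] → sum 14
[-4, -2, 5, 3] → sum 2
[-2, 5, 3, 0] → sum 6
[5, 3, 0, 5] → sum 13
[3, 0, 5, 15] → sum 23
[0, 5, 15, -3] → sum 17
[5, 15, -3, -1] → sum 16
Least of these is -15.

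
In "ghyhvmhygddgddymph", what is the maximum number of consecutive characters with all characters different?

6

add g: [g] len 1
add h: [g, h] len 2
add y: [g, h, y] len 3
add h (repeat h, move left end past it): [y, h] len 2
add v: [y, h, v] len 3
add m: [y, h, v, m] len 4
add h (repeat h, move left end past it): [v, m, h] len 3
add y: [v, m, h, y] len 4
add g: [v, m, h, y, g] len 5
add d: [v, m, h, y, g, d] len 6
add d (repeat d, move left end past it): [d] len 1
add g: [d, g] len 2
add d (repeat d, move left end past it): [g, d] len 2
add d (repeat d, move left end past it): [d] len 1
add y: [d, y] len 2
add m: [d, y, m] len 3
add p: [d, y, m, p] len 4
add h: [d, y, m, p, h] len 5
Longest all-distinct length: 6.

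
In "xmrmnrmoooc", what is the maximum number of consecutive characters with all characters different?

4

[x] len 1
[x, m] len 2
[x, m, r] len 3
[r, m] len 2
[r, m, n] len 3
[m, n, r] len 3
[n, r, m] len 3
[n, r, m, o] len 4
[o] len 1
[o] len 1
[o, c] len 2
Longest all-distinct length: 4.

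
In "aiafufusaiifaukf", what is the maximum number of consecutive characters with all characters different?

5

[a] len 1
[a, i] len 2
[i, a] len 2
[i, a, f] len 3
[i, a, f, u] len 4
[u, f] len 2
[f, u] len 2
[f, u, s] len 3
[f, u, s, a] len 4
[f, u, s, a, i] len 5
[i] len 1
[i, f] len 2
[i, f, a] len 3
[i, f, a, u] len 4
[i, f, a, u, k] len 5
[a, u, k, f] len 4
Longest all-distinct length: 5.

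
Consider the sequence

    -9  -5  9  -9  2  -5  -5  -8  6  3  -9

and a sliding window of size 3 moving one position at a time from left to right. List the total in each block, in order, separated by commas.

-5, -5, 2, -12, -8, -18, -7, 1, 0

-9 -5 9 → sum -5
-5 9 -9 → sum -5
9 -9 2 → sum 2
-9 2 -5 → sum -12
2 -5 -5 → sum -8
-5 -5 -8 → sum -18
-5 -8 6 → sum -7
-8 6 3 → sum 1
6 3 -9 → sum 0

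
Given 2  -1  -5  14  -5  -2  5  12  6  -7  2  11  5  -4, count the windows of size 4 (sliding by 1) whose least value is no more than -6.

4

(2, -1, -5, 14) → min -5
(-1, -5, 14, -5) → min -5
(-5, 14, -5, -2) → min -5
(14, -5, -2, 5) → min -5
(-5, -2, 5, 12) → min -5
(-2, 5, 12, 6) → min -2
(5, 12, 6, -7) → min -7  ≤ -6 ✓
(12, 6, -7, 2) → min -7  ≤ -6 ✓
(6, -7, 2, 11) → min -7  ≤ -6 ✓
(-7, 2, 11, 5) → min -7  ≤ -6 ✓
(2, 11, 5, -4) → min -4
4 windows satisfy the condition.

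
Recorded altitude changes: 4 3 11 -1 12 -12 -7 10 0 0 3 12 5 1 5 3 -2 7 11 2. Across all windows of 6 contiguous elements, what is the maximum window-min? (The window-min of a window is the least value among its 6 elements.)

1

[4, 3, 11, -1, 12, -12] → min -12
[3, 11, -1, 12, -12, -7] → min -12
[11, -1, 12, -12, -7, 10] → min -12
[-1, 12, -12, -7, 10, 0] → min -12
[12, -12, -7, 10, 0, 0] → min -12
[-12, -7, 10, 0, 0, 3] → min -12
[-7, 10, 0, 0, 3, 12] → min -7
[10, 0, 0, 3, 12, 5] → min 0
[0, 0, 3, 12, 5, 1] → min 0
[0, 3, 12, 5, 1, 5] → min 0
[3, 12, 5, 1, 5, 3] → min 1
[12, 5, 1, 5, 3, -2] → min -2
[5, 1, 5, 3, -2, 7] → min -2
[1, 5, 3, -2, 7, 11] → min -2
[5, 3, -2, 7, 11, 2] → min -2
Maximum of these is 1.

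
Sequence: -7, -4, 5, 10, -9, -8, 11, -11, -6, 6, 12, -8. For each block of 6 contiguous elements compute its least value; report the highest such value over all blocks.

-7 -4 5 10 -9 -8 → min -9
-4 5 10 -9 -8 11 → min -9
5 10 -9 -8 11 -11 → min -11
10 -9 -8 11 -11 -6 → min -11
-9 -8 11 -11 -6 6 → min -11
-8 11 -11 -6 6 12 → min -11
11 -11 -6 6 12 -8 → min -11
Highest of these is -9.

-9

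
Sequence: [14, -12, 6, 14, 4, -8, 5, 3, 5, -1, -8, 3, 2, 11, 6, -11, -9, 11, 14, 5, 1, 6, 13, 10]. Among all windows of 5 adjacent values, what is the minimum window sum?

Each size-5 window and its sum:
[14, -12, 6, 14, 4] → sum 26
[-12, 6, 14, 4, -8] → sum 4
[6, 14, 4, -8, 5] → sum 21
[14, 4, -8, 5, 3] → sum 18
[4, -8, 5, 3, 5] → sum 9
[-8, 5, 3, 5, -1] → sum 4
[5, 3, 5, -1, -8] → sum 4
[3, 5, -1, -8, 3] → sum 2
[5, -1, -8, 3, 2] → sum 1
[-1, -8, 3, 2, 11] → sum 7
[-8, 3, 2, 11, 6] → sum 14
[3, 2, 11, 6, -11] → sum 11
[2, 11, 6, -11, -9] → sum -1
[11, 6, -11, -9, 11] → sum 8
[6, -11, -9, 11, 14] → sum 11
[-11, -9, 11, 14, 5] → sum 10
[-9, 11, 14, 5, 1] → sum 22
[11, 14, 5, 1, 6] → sum 37
[14, 5, 1, 6, 13] → sum 39
[5, 1, 6, 13, 10] → sum 35
Minimum of these is -1.

-1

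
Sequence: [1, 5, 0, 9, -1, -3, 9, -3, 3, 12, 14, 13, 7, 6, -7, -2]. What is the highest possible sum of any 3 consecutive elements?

39

[1, 5, 0] → sum 6
[5, 0, 9] → sum 14
[0, 9, -1] → sum 8
[9, -1, -3] → sum 5
[-1, -3, 9] → sum 5
[-3, 9, -3] → sum 3
[9, -3, 3] → sum 9
[-3, 3, 12] → sum 12
[3, 12, 14] → sum 29
[12, 14, 13] → sum 39
[14, 13, 7] → sum 34
[13, 7, 6] → sum 26
[7, 6, -7] → sum 6
[6, -7, -2] → sum -3
Highest of these is 39.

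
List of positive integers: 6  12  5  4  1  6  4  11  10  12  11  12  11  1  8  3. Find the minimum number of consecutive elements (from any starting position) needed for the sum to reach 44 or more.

add 6: running sum 6 < 44
add 12: running sum 18 < 44
add 5: running sum 23 < 44
add 4: running sum 27 < 44
add 1: running sum 28 < 44
add 6: running sum 34 < 44
add 4: running sum 38 < 44
add 11: shortest ending here [6, 12, 5, 4, 1, 6, 4, 11] sum 49, len 8
add 10: shortest ending here [12, 5, 4, 1, 6, 4, 11, 10] sum 53, len 8
add 12: shortest ending here [1, 6, 4, 11, 10, 12] sum 44, len 6
add 11: shortest ending here [11, 10, 12, 11] sum 44, len 4
add 12: shortest ending here [10, 12, 11, 12] sum 45, len 4
add 11: shortest ending here [12, 11, 12, 11] sum 46, len 4
add 1: shortest ending here [12, 11, 12, 11, 1] sum 47, len 5
add 8: shortest ending here [12, 11, 12, 11, 1, 8] sum 55, len 6
add 3: shortest ending here [11, 12, 11, 1, 8, 3] sum 46, len 6
Shortest qualifying length: 4.

4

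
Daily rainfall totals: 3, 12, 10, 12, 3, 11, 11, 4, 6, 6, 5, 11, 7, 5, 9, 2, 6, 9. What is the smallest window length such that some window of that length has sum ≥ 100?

13

add 3: running sum 3 < 100
add 12: running sum 15 < 100
add 10: running sum 25 < 100
add 12: running sum 37 < 100
add 3: running sum 40 < 100
add 11: running sum 51 < 100
add 11: running sum 62 < 100
add 4: running sum 66 < 100
add 6: running sum 72 < 100
add 6: running sum 78 < 100
add 5: running sum 83 < 100
add 11: running sum 94 < 100
end 12: [3, 12, 10, 12, 3, 11, 11, 4, 6, 6, 5, 11, 7] sum 101, len 13
end 13: [12, 10, 12, 3, 11, 11, 4, 6, 6, 5, 11, 7, 5] sum 103, len 13
end 14: [10, 12, 3, 11, 11, 4, 6, 6, 5, 11, 7, 5, 9] sum 100, len 13
end 15: [10, 12, 3, 11, 11, 4, 6, 6, 5, 11, 7, 5, 9, 2] sum 102, len 14
end 16: [10, 12, 3, 11, 11, 4, 6, 6, 5, 11, 7, 5, 9, 2, 6] sum 108, len 15
end 17: [12, 3, 11, 11, 4, 6, 6, 5, 11, 7, 5, 9, 2, 6, 9] sum 107, len 15
Shortest qualifying length: 13.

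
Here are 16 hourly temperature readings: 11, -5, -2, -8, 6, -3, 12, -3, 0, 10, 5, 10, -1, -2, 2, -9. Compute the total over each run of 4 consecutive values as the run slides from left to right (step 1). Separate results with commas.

-4, -9, -7, 7, 12, 6, 19, 12, 25, 24, 12, 9, -10

11 -5 -2 -8 → sum -4
-5 -2 -8 6 → sum -9
-2 -8 6 -3 → sum -7
-8 6 -3 12 → sum 7
6 -3 12 -3 → sum 12
-3 12 -3 0 → sum 6
12 -3 0 10 → sum 19
-3 0 10 5 → sum 12
0 10 5 10 → sum 25
10 5 10 -1 → sum 24
5 10 -1 -2 → sum 12
10 -1 -2 2 → sum 9
-1 -2 2 -9 → sum -10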